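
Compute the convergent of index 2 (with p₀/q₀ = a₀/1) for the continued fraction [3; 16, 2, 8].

Using pₖ = aₖpₖ₋₁ + pₖ₋₂, qₖ = aₖqₖ₋₁ + qₖ₋₂ (with p₋₁=1, p₋₂=0, q₋₁=0, q₋₂=1):
  k=0: a=3, p=3, q=1
  k=1: a=16, p=49, q=16
  k=2: a=2, p=101, q=33

101/33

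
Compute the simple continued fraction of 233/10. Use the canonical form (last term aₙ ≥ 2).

233 = 23×10 + 3
10 = 3×3 + 1
3 = 3×1 + 0  (stop)
So 233/10 = [23; 3, 3].

[23; 3, 3]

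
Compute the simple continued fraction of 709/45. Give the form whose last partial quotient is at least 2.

[15; 1, 3, 11]

709 = 15·45 + 34
45 = 1·34 + 11
34 = 3·11 + 1
11 = 11·1 + 0  (stop)
So 709/45 = [15; 1, 3, 11].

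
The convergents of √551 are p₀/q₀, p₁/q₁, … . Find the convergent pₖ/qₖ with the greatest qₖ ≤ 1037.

√551 = [23; 2, 8, 1, 8, 2, 46, …] (period length 6).
Convergents:
  p_0/q_0 = 23/1
  p_1/q_1 = 47/2
  p_2/q_2 = 399/17
  p_3/q_3 = 446/19
  p_4/q_4 = 3967/169
  p_5/q_5 = 8380/357
  p_6/q_6 = 389447/16591
q_5 = 357 ≤ 1037 < 16591 = q_6, so the answer is 8380/357.

8380/357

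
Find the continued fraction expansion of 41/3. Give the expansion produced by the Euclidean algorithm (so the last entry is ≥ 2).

41 = 13×3 + 2
3 = 1×2 + 1
2 = 2×1 + 0  (stop)
So 41/3 = [13; 1, 2].

[13; 1, 2]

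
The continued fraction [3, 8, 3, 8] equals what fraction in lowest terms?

649/208

Fold from the inside: start with 8/1.
  3 + 1/8 = 25/8
  8 + 8/25 = 208/25
  3 + 25/208 = 649/208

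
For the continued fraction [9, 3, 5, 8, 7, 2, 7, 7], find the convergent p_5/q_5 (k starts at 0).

Using pₖ = aₖpₖ₋₁ + pₖ₋₂, qₖ = aₖqₖ₋₁ + qₖ₋₂ (with p₋₁=1, p₋₂=0, q₋₁=0, q₋₂=1):
  k=0: a=9, p=9, q=1
  k=1: a=3, p=28, q=3
  k=2: a=5, p=149, q=16
  k=3: a=8, p=1220, q=131
  k=4: a=7, p=8689, q=933
  k=5: a=2, p=18598, q=1997

18598/1997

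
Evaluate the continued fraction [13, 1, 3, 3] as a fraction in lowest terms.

179/13

Using pₖ = aₖpₖ₋₁ + pₖ₋₂ and qₖ = aₖqₖ₋₁ + qₖ₋₂:
  k=0: a=13, p=13, q=1
  k=1: a=1, p=14, q=1
  k=2: a=3, p=55, q=4
  k=3: a=3, p=179, q=13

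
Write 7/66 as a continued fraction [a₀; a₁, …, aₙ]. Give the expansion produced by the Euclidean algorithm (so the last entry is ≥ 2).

[0; 9, 2, 3]

7 = 0×66 + 7
66 = 9×7 + 3
7 = 2×3 + 1
3 = 3×1 + 0  (stop)
So 7/66 = [0; 9, 2, 3].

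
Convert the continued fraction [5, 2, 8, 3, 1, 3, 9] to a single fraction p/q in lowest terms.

Fold from the inside: start with 9/1.
  3 + 1/9 = 28/9
  1 + 9/28 = 37/28
  3 + 28/37 = 139/37
  8 + 37/139 = 1149/139
  2 + 139/1149 = 2437/1149
  5 + 1149/2437 = 13334/2437

13334/2437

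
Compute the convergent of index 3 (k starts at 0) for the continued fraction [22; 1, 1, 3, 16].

Using pₖ = aₖpₖ₋₁ + pₖ₋₂, qₖ = aₖqₖ₋₁ + qₖ₋₂ (with p₋₁=1, p₋₂=0, q₋₁=0, q₋₂=1):
  k=0: a=22, p=22, q=1
  k=1: a=1, p=23, q=1
  k=2: a=1, p=45, q=2
  k=3: a=3, p=158, q=7

158/7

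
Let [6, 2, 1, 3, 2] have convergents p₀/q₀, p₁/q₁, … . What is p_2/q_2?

Using pₖ = aₖpₖ₋₁ + pₖ₋₂, qₖ = aₖqₖ₋₁ + qₖ₋₂ (with p₋₁=1, p₋₂=0, q₋₁=0, q₋₂=1):
  k=0: a=6, p=6, q=1
  k=1: a=2, p=13, q=2
  k=2: a=1, p=19, q=3

19/3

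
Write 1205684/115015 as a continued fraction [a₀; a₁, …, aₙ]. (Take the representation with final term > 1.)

[10; 2, 14, 14, 3, 3, 13, 2]

1205684 = 10×115015 + 55534
115015 = 2×55534 + 3947
55534 = 14×3947 + 276
3947 = 14×276 + 83
276 = 3×83 + 27
83 = 3×27 + 2
27 = 13×2 + 1
2 = 2×1 + 0  (stop)
So 1205684/115015 = [10; 2, 14, 14, 3, 3, 13, 2].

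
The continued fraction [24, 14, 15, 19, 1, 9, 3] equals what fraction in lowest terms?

3144190/130621

Using pₖ = aₖpₖ₋₁ + pₖ₋₂ and qₖ = aₖqₖ₋₁ + qₖ₋₂:
  k=0: a=24, p=24, q=1
  k=1: a=14, p=337, q=14
  k=2: a=15, p=5079, q=211
  k=3: a=19, p=96838, q=4023
  k=4: a=1, p=101917, q=4234
  k=5: a=9, p=1014091, q=42129
  k=6: a=3, p=3144190, q=130621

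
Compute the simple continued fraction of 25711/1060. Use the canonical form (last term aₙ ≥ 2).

[24; 3, 1, 10, 3, 2, 3]

25711 = 24·1060 + 271
1060 = 3·271 + 247
271 = 1·247 + 24
247 = 10·24 + 7
24 = 3·7 + 3
7 = 2·3 + 1
3 = 3·1 + 0  (stop)
So 25711/1060 = [24; 3, 1, 10, 3, 2, 3].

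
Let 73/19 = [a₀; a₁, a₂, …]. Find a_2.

5

73 = 3·19 + 16   →  a_0 = 3
19 = 1·16 + 3   →  a_1 = 1
16 = 5·3 + 1   →  a_2 = 5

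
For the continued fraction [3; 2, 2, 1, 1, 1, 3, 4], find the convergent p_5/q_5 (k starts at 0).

65/19

Using pₖ = aₖpₖ₋₁ + pₖ₋₂, qₖ = aₖqₖ₋₁ + qₖ₋₂ (with p₋₁=1, p₋₂=0, q₋₁=0, q₋₂=1):
  k=0: a=3, p=3, q=1
  k=1: a=2, p=7, q=2
  k=2: a=2, p=17, q=5
  k=3: a=1, p=24, q=7
  k=4: a=1, p=41, q=12
  k=5: a=1, p=65, q=19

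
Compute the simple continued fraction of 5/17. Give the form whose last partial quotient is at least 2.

5 = 0·17 + 5
17 = 3·5 + 2
5 = 2·2 + 1
2 = 2·1 + 0  (stop)
So 5/17 = [0; 3, 2, 2].

[0; 3, 2, 2]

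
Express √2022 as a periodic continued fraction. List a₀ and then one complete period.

a₀ = ⌊√2022⌋ = 44.
With m₀=0, d₀=1 and mₖ₊₁ = dₖaₖ − mₖ, dₖ₊₁ = (n − mₖ₊₁²)/dₖ, aₖ₊₁ = ⌊(a₀+mₖ₊₁)/dₖ₊₁⌋:
  k=1: m=44, d=86, a=1
  k=2: m=42, d=3, a=28
  k=3: m=42, d=86, a=1
  k=4: m=44, d=1, a=88
d=1 and a=2a₀=88 at k=4, so the next step gives (m, d) = (44, 86) again — its k=1 value — and the period has length 4.

[44; 1, 28, 1, 88]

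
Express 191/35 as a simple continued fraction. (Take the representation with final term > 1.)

191 = 5*35 + 16
35 = 2*16 + 3
16 = 5*3 + 1
3 = 3*1 + 0  (stop)
So 191/35 = [5; 2, 5, 3].

[5; 2, 5, 3]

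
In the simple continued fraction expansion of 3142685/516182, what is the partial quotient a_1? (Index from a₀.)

11

3142685 = 6·516182 + 45593   →  a_0 = 6
516182 = 11·45593 + 14659   →  a_1 = 11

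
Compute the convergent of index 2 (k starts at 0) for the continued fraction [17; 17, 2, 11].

597/35

Using pₖ = aₖpₖ₋₁ + pₖ₋₂, qₖ = aₖqₖ₋₁ + qₖ₋₂ (with p₋₁=1, p₋₂=0, q₋₁=0, q₋₂=1):
  k=0: a=17, p=17, q=1
  k=1: a=17, p=290, q=17
  k=2: a=2, p=597, q=35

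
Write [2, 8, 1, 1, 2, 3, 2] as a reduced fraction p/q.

Fold from the inside: start with 2/1.
  3 + 1/2 = 7/2
  2 + 2/7 = 16/7
  1 + 7/16 = 23/16
  1 + 16/23 = 39/23
  8 + 23/39 = 335/39
  2 + 39/335 = 709/335

709/335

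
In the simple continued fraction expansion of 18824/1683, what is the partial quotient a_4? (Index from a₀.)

3

18824 = 11·1683 + 311   →  a_0 = 11
1683 = 5·311 + 128   →  a_1 = 5
311 = 2·128 + 55   →  a_2 = 2
128 = 2·55 + 18   →  a_3 = 2
55 = 3·18 + 1   →  a_4 = 3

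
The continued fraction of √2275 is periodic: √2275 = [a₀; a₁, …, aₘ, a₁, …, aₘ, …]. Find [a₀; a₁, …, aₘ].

[47; 1, 2, 3, 2, 1, 94]

a₀ = ⌊√2275⌋ = 47.
With m₀=0, d₀=1 and mₖ₊₁ = dₖaₖ − mₖ, dₖ₊₁ = (n − mₖ₊₁²)/dₖ, aₖ₊₁ = ⌊(a₀+mₖ₊₁)/dₖ₊₁⌋:
  k=1: m=47, d=66, a=1
  k=2: m=19, d=29, a=2
  k=3: m=39, d=26, a=3
  k=4: m=39, d=29, a=2
  k=5: m=19, d=66, a=1
  k=6: m=47, d=1, a=94
d=1 and a=2a₀=94 at k=6, so the next step gives (m, d) = (47, 66) again — its k=1 value — and the period has length 6.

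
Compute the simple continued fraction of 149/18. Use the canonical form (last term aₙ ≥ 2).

[8; 3, 1, 1, 2]

149 = 8*18 + 5
18 = 3*5 + 3
5 = 1*3 + 2
3 = 1*2 + 1
2 = 2*1 + 0  (stop)
So 149/18 = [8; 3, 1, 1, 2].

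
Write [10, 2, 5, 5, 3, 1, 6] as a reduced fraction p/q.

Using pₖ = aₖpₖ₋₁ + pₖ₋₂ and qₖ = aₖqₖ₋₁ + qₖ₋₂:
  k=0: a=10, p=10, q=1
  k=1: a=2, p=21, q=2
  k=2: a=5, p=115, q=11
  k=3: a=5, p=596, q=57
  k=4: a=3, p=1903, q=182
  k=5: a=1, p=2499, q=239
  k=6: a=6, p=16897, q=1616

16897/1616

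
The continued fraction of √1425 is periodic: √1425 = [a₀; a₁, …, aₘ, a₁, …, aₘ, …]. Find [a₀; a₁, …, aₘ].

a₀ = ⌊√1425⌋ = 37.

[37; 1, 2, 1, 74]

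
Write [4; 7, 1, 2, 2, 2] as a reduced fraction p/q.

Using pₖ = aₖpₖ₋₁ + pₖ₋₂ and qₖ = aₖqₖ₋₁ + qₖ₋₂:
  k=0: a=4, p=4, q=1
  k=1: a=7, p=29, q=7
  k=2: a=1, p=33, q=8
  k=3: a=2, p=95, q=23
  k=4: a=2, p=223, q=54
  k=5: a=2, p=541, q=131

541/131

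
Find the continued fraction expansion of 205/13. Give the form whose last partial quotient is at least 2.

[15; 1, 3, 3]

205 = 15*13 + 10
13 = 1*10 + 3
10 = 3*3 + 1
3 = 3*1 + 0  (stop)
So 205/13 = [15; 1, 3, 3].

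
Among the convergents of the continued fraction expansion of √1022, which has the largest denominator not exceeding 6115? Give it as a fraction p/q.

√1022 = [31; 1, 30, 1, 62, …] (period length 4).
Convergents:
  p_0/q_0 = 31/1
  p_1/q_1 = 32/1
  p_2/q_2 = 991/31
  p_3/q_3 = 1023/32
  p_4/q_4 = 64417/2015
  p_5/q_5 = 65440/2047
  p_6/q_6 = 2027617/63425
q_5 = 2047 ≤ 6115 < 63425 = q_6, so the answer is 65440/2047.

65440/2047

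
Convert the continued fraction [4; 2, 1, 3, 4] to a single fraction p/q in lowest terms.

Using pₖ = aₖpₖ₋₁ + pₖ₋₂ and qₖ = aₖqₖ₋₁ + qₖ₋₂:
  k=0: a=4, p=4, q=1
  k=1: a=2, p=9, q=2
  k=2: a=1, p=13, q=3
  k=3: a=3, p=48, q=11
  k=4: a=4, p=205, q=47

205/47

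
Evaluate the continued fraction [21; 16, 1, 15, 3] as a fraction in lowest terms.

17479/830

Fold from the inside: start with 3/1.
  15 + 1/3 = 46/3
  1 + 3/46 = 49/46
  16 + 46/49 = 830/49
  21 + 49/830 = 17479/830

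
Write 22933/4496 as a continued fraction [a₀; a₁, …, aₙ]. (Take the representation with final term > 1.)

22933 = 5·4496 + 453
4496 = 9·453 + 419
453 = 1·419 + 34
419 = 12·34 + 11
34 = 3·11 + 1
11 = 11·1 + 0  (stop)
So 22933/4496 = [5; 9, 1, 12, 3, 11].

[5; 9, 1, 12, 3, 11]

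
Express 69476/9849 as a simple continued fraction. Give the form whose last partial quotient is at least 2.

[7; 18, 2, 11, 11, 2]

69476 = 7×9849 + 533
9849 = 18×533 + 255
533 = 2×255 + 23
255 = 11×23 + 2
23 = 11×2 + 1
2 = 2×1 + 0  (stop)
So 69476/9849 = [7; 18, 2, 11, 11, 2].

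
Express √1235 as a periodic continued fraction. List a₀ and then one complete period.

a₀ = ⌊√1235⌋ = 35.
With m₀=0, d₀=1 and mₖ₊₁ = dₖaₖ − mₖ, dₖ₊₁ = (n − mₖ₊₁²)/dₖ, aₖ₊₁ = ⌊(a₀+mₖ₊₁)/dₖ₊₁⌋:
  k=1: m=35, d=10, a=7
  k=2: m=35, d=1, a=70
d=1 and a=2a₀=70 at k=2, so the next step gives (m, d) = (35, 10) again — its k=1 value — and the period has length 2.

[35; 7, 70]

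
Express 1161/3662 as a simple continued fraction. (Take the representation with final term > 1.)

[0; 3, 6, 2, 17, 2, 2]

1161 = 0*3662 + 1161
3662 = 3*1161 + 179
1161 = 6*179 + 87
179 = 2*87 + 5
87 = 17*5 + 2
5 = 2*2 + 1
2 = 2*1 + 0  (stop)
So 1161/3662 = [0; 3, 6, 2, 17, 2, 2].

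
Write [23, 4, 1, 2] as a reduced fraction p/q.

325/14

Fold from the inside: start with 2/1.
  1 + 1/2 = 3/2
  4 + 2/3 = 14/3
  23 + 3/14 = 325/14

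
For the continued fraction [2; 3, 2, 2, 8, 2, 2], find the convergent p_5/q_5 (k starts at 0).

Using pₖ = aₖpₖ₋₁ + pₖ₋₂, qₖ = aₖqₖ₋₁ + qₖ₋₂ (with p₋₁=1, p₋₂=0, q₋₁=0, q₋₂=1):
  k=0: a=2, p=2, q=1
  k=1: a=3, p=7, q=3
  k=2: a=2, p=16, q=7
  k=3: a=2, p=39, q=17
  k=4: a=8, p=328, q=143
  k=5: a=2, p=695, q=303

695/303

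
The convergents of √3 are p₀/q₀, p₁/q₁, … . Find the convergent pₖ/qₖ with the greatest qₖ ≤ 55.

√3 = [1; 1, 2, …] (period length 2).
Convergents:
  p_0/q_0 = 1/1
  p_1/q_1 = 2/1
  p_2/q_2 = 5/3
  p_3/q_3 = 7/4
  p_4/q_4 = 19/11
  p_5/q_5 = 26/15
  p_6/q_6 = 71/41
  p_7/q_7 = 97/56
q_6 = 41 ≤ 55 < 56 = q_7, so the answer is 71/41.

71/41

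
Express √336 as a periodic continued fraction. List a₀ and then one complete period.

[18; 3, 36]

a₀ = ⌊√336⌋ = 18.
With m₀=0, d₀=1 and mₖ₊₁ = dₖaₖ − mₖ, dₖ₊₁ = (n − mₖ₊₁²)/dₖ, aₖ₊₁ = ⌊(a₀+mₖ₊₁)/dₖ₊₁⌋:
  k=1: m=18, d=12, a=3
  k=2: m=18, d=1, a=36
d=1 and a=2a₀=36 at k=2, so the next step gives (m, d) = (18, 12) again — its k=1 value — and the period has length 2.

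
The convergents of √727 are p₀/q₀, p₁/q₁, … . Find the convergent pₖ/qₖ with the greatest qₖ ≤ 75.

√727 = [26; 1, 25, 1, 52, …] (period length 4).
Convergents:
  p_0/q_0 = 26/1
  p_1/q_1 = 27/1
  p_2/q_2 = 701/26
  p_3/q_3 = 728/27
  p_4/q_4 = 38557/1430
q_3 = 27 ≤ 75 < 1430 = q_4, so the answer is 728/27.

728/27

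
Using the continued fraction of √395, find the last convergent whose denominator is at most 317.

√395 = [19; 1, 6, 1, 38, …] (period length 4).
Convergents:
  p_0/q_0 = 19/1
  p_1/q_1 = 20/1
  p_2/q_2 = 139/7
  p_3/q_3 = 159/8
  p_4/q_4 = 6181/311
  p_5/q_5 = 6340/319
q_4 = 311 ≤ 317 < 319 = q_5, so the answer is 6181/311.

6181/311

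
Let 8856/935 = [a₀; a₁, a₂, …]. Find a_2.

8

8856 = 9·935 + 441   →  a_0 = 9
935 = 2·441 + 53   →  a_1 = 2
441 = 8·53 + 17   →  a_2 = 8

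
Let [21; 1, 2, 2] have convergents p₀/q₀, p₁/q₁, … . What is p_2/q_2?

65/3

Using pₖ = aₖpₖ₋₁ + pₖ₋₂, qₖ = aₖqₖ₋₁ + qₖ₋₂ (with p₋₁=1, p₋₂=0, q₋₁=0, q₋₂=1):
  k=0: a=21, p=21, q=1
  k=1: a=1, p=22, q=1
  k=2: a=2, p=65, q=3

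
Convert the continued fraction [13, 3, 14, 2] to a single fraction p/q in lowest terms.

1186/89

Fold from the inside: start with 2/1.
  14 + 1/2 = 29/2
  3 + 2/29 = 89/29
  13 + 29/89 = 1186/89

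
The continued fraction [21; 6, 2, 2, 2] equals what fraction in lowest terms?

Using pₖ = aₖpₖ₋₁ + pₖ₋₂ and qₖ = aₖqₖ₋₁ + qₖ₋₂:
  k=0: a=21, p=21, q=1
  k=1: a=6, p=127, q=6
  k=2: a=2, p=275, q=13
  k=3: a=2, p=677, q=32
  k=4: a=2, p=1629, q=77

1629/77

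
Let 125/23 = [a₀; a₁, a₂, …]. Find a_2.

3

125 = 5·23 + 10   →  a_0 = 5
23 = 2·10 + 3   →  a_1 = 2
10 = 3·3 + 1   →  a_2 = 3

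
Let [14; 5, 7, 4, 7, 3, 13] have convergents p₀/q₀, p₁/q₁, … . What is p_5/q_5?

Using pₖ = aₖpₖ₋₁ + pₖ₋₂, qₖ = aₖqₖ₋₁ + qₖ₋₂ (with p₋₁=1, p₋₂=0, q₋₁=0, q₋₂=1):
  k=0: a=14, p=14, q=1
  k=1: a=5, p=71, q=5
  k=2: a=7, p=511, q=36
  k=3: a=4, p=2115, q=149
  k=4: a=7, p=15316, q=1079
  k=5: a=3, p=48063, q=3386

48063/3386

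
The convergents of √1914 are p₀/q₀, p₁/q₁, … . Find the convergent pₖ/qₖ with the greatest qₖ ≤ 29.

175/4

√1914 = [43; 1, 2, 1, 86, …] (period length 4).
Convergents:
  p_0/q_0 = 43/1
  p_1/q_1 = 44/1
  p_2/q_2 = 131/3
  p_3/q_3 = 175/4
  p_4/q_4 = 15181/347
q_3 = 4 ≤ 29 < 347 = q_4, so the answer is 175/4.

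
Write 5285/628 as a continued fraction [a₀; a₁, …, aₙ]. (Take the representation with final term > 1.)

5285 = 8×628 + 261
628 = 2×261 + 106
261 = 2×106 + 49
106 = 2×49 + 8
49 = 6×8 + 1
8 = 8×1 + 0  (stop)
So 5285/628 = [8; 2, 2, 2, 6, 8].

[8; 2, 2, 2, 6, 8]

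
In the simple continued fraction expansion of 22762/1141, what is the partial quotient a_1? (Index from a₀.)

1

22762 = 19·1141 + 1083   →  a_0 = 19
1141 = 1·1083 + 58   →  a_1 = 1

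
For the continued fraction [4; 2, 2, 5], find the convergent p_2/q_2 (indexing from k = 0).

Using pₖ = aₖpₖ₋₁ + pₖ₋₂, qₖ = aₖqₖ₋₁ + qₖ₋₂ (with p₋₁=1, p₋₂=0, q₋₁=0, q₋₂=1):
  k=0: a=4, p=4, q=1
  k=1: a=2, p=9, q=2
  k=2: a=2, p=22, q=5

22/5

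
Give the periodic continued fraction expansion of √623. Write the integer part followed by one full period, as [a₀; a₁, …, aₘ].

[24; 1, 23, 1, 48]

a₀ = ⌊√623⌋ = 24.
With m₀=0, d₀=1 and mₖ₊₁ = dₖaₖ − mₖ, dₖ₊₁ = (n − mₖ₊₁²)/dₖ, aₖ₊₁ = ⌊(a₀+mₖ₊₁)/dₖ₊₁⌋:
  k=1: m=24, d=47, a=1
  k=2: m=23, d=2, a=23
  k=3: m=23, d=47, a=1
  k=4: m=24, d=1, a=48
d=1 and a=2a₀=48 at k=4, so the next step gives (m, d) = (24, 47) again — its k=1 value — and the period has length 4.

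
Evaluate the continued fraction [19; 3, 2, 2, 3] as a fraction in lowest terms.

1119/58

Using pₖ = aₖpₖ₋₁ + pₖ₋₂ and qₖ = aₖqₖ₋₁ + qₖ₋₂:
  k=0: a=19, p=19, q=1
  k=1: a=3, p=58, q=3
  k=2: a=2, p=135, q=7
  k=3: a=2, p=328, q=17
  k=4: a=3, p=1119, q=58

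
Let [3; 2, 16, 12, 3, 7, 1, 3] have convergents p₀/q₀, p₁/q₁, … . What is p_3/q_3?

1387/398

Using pₖ = aₖpₖ₋₁ + pₖ₋₂, qₖ = aₖqₖ₋₁ + qₖ₋₂ (with p₋₁=1, p₋₂=0, q₋₁=0, q₋₂=1):
  k=0: a=3, p=3, q=1
  k=1: a=2, p=7, q=2
  k=2: a=16, p=115, q=33
  k=3: a=12, p=1387, q=398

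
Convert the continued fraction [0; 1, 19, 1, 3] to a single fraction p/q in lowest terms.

79/83

Fold from the inside: start with 3/1.
  1 + 1/3 = 4/3
  19 + 3/4 = 79/4
  1 + 4/79 = 83/79
  0 + 79/83 = 79/83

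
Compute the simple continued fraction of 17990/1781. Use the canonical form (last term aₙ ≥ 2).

17990 = 10×1781 + 180
1781 = 9×180 + 161
180 = 1×161 + 19
161 = 8×19 + 9
19 = 2×9 + 1
9 = 9×1 + 0  (stop)
So 17990/1781 = [10; 9, 1, 8, 2, 9].

[10; 9, 1, 8, 2, 9]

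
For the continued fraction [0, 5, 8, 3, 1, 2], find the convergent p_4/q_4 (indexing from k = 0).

33/169

Using pₖ = aₖpₖ₋₁ + pₖ₋₂, qₖ = aₖqₖ₋₁ + qₖ₋₂ (with p₋₁=1, p₋₂=0, q₋₁=0, q₋₂=1):
  k=0: a=0, p=0, q=1
  k=1: a=5, p=1, q=5
  k=2: a=8, p=8, q=41
  k=3: a=3, p=25, q=128
  k=4: a=1, p=33, q=169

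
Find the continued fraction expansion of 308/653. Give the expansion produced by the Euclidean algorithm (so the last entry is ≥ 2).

308 = 0*653 + 308
653 = 2*308 + 37
308 = 8*37 + 12
37 = 3*12 + 1
12 = 12*1 + 0  (stop)
So 308/653 = [0; 2, 8, 3, 12].

[0; 2, 8, 3, 12]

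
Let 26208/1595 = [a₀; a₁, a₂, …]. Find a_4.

15

26208 = 16·1595 + 688   →  a_0 = 16
1595 = 2·688 + 219   →  a_1 = 2
688 = 3·219 + 31   →  a_2 = 3
219 = 7·31 + 2   →  a_3 = 7
31 = 15·2 + 1   →  a_4 = 15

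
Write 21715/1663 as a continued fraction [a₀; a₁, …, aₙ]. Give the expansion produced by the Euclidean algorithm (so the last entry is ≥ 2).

[13; 17, 3, 10, 3]

21715 = 13×1663 + 96
1663 = 17×96 + 31
96 = 3×31 + 3
31 = 10×3 + 1
3 = 3×1 + 0  (stop)
So 21715/1663 = [13; 17, 3, 10, 3].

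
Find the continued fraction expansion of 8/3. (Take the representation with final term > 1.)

8 = 2×3 + 2
3 = 1×2 + 1
2 = 2×1 + 0  (stop)
So 8/3 = [2; 1, 2].

[2; 1, 2]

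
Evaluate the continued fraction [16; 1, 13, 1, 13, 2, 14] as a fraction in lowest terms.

Using pₖ = aₖpₖ₋₁ + pₖ₋₂ and qₖ = aₖqₖ₋₁ + qₖ₋₂:
  k=0: a=16, p=16, q=1
  k=1: a=1, p=17, q=1
  k=2: a=13, p=237, q=14
  k=3: a=1, p=254, q=15
  k=4: a=13, p=3539, q=209
  k=5: a=2, p=7332, q=433
  k=6: a=14, p=106187, q=6271

106187/6271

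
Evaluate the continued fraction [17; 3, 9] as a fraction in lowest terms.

Using pₖ = aₖpₖ₋₁ + pₖ₋₂ and qₖ = aₖqₖ₋₁ + qₖ₋₂:
  k=0: a=17, p=17, q=1
  k=1: a=3, p=52, q=3
  k=2: a=9, p=485, q=28

485/28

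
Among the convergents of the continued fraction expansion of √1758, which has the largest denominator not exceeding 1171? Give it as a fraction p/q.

48679/1161

√1758 = [41; 1, 12, 1, 82, …] (period length 4).
Convergents:
  p_0/q_0 = 41/1
  p_1/q_1 = 42/1
  p_2/q_2 = 545/13
  p_3/q_3 = 587/14
  p_4/q_4 = 48679/1161
  p_5/q_5 = 49266/1175
q_4 = 1161 ≤ 1171 < 1175 = q_5, so the answer is 48679/1161.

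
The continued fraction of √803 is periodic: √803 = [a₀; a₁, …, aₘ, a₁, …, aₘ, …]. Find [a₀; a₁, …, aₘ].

[28; 2, 1, 27, 1, 2, 56]

a₀ = ⌊√803⌋ = 28.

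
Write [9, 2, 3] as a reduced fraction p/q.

66/7

Using pₖ = aₖpₖ₋₁ + pₖ₋₂ and qₖ = aₖqₖ₋₁ + qₖ₋₂:
  k=0: a=9, p=9, q=1
  k=1: a=2, p=19, q=2
  k=2: a=3, p=66, q=7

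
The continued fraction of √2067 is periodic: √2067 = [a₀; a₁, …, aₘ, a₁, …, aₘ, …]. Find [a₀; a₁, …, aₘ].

[45; 2, 6, 2, 90]

a₀ = ⌊√2067⌋ = 45.
With m₀=0, d₀=1 and mₖ₊₁ = dₖaₖ − mₖ, dₖ₊₁ = (n − mₖ₊₁²)/dₖ, aₖ₊₁ = ⌊(a₀+mₖ₊₁)/dₖ₊₁⌋:
  k=1: m=45, d=42, a=2
  k=2: m=39, d=13, a=6
  k=3: m=39, d=42, a=2
  k=4: m=45, d=1, a=90
d=1 and a=2a₀=90 at k=4, so the next step gives (m, d) = (45, 42) again — its k=1 value — and the period has length 4.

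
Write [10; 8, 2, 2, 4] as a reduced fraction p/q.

Using pₖ = aₖpₖ₋₁ + pₖ₋₂ and qₖ = aₖqₖ₋₁ + qₖ₋₂:
  k=0: a=10, p=10, q=1
  k=1: a=8, p=81, q=8
  k=2: a=2, p=172, q=17
  k=3: a=2, p=425, q=42
  k=4: a=4, p=1872, q=185

1872/185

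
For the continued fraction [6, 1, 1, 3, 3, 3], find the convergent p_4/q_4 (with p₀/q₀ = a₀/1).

151/23

Using pₖ = aₖpₖ₋₁ + pₖ₋₂, qₖ = aₖqₖ₋₁ + qₖ₋₂ (with p₋₁=1, p₋₂=0, q₋₁=0, q₋₂=1):
  k=0: a=6, p=6, q=1
  k=1: a=1, p=7, q=1
  k=2: a=1, p=13, q=2
  k=3: a=3, p=46, q=7
  k=4: a=3, p=151, q=23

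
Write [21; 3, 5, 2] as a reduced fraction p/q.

746/35

Fold from the inside: start with 2/1.
  5 + 1/2 = 11/2
  3 + 2/11 = 35/11
  21 + 11/35 = 746/35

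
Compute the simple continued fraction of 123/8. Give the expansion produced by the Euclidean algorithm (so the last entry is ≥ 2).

123 = 15×8 + 3
8 = 2×3 + 2
3 = 1×2 + 1
2 = 2×1 + 0  (stop)
So 123/8 = [15; 2, 1, 2].

[15; 2, 1, 2]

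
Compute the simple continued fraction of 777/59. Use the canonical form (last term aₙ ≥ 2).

777 = 13·59 + 10
59 = 5·10 + 9
10 = 1·9 + 1
9 = 9·1 + 0  (stop)
So 777/59 = [13; 5, 1, 9].

[13; 5, 1, 9]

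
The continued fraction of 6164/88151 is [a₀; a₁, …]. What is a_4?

6164 = 0·88151 + 6164   →  a_0 = 0
88151 = 14·6164 + 1855   →  a_1 = 14
6164 = 3·1855 + 599   →  a_2 = 3
1855 = 3·599 + 58   →  a_3 = 3
599 = 10·58 + 19   →  a_4 = 10

10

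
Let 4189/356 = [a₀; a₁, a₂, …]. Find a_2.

3

4189 = 11·356 + 273   →  a_0 = 11
356 = 1·273 + 83   →  a_1 = 1
273 = 3·83 + 24   →  a_2 = 3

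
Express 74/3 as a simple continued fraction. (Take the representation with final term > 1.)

[24; 1, 2]

74 = 24·3 + 2
3 = 1·2 + 1
2 = 2·1 + 0  (stop)
So 74/3 = [24; 1, 2].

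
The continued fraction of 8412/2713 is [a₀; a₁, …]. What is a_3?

8412 = 3·2713 + 273   →  a_0 = 3
2713 = 9·273 + 256   →  a_1 = 9
273 = 1·256 + 17   →  a_2 = 1
256 = 15·17 + 1   →  a_3 = 15

15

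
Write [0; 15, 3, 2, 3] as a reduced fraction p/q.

24/367

Fold from the inside: start with 3/1.
  2 + 1/3 = 7/3
  3 + 3/7 = 24/7
  15 + 7/24 = 367/24
  0 + 24/367 = 24/367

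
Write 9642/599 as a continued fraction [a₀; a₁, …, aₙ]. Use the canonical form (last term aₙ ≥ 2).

9642 = 16*599 + 58
599 = 10*58 + 19
58 = 3*19 + 1
19 = 19*1 + 0  (stop)
So 9642/599 = [16; 10, 3, 19].

[16; 10, 3, 19]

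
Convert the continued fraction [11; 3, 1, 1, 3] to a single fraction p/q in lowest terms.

Using pₖ = aₖpₖ₋₁ + pₖ₋₂ and qₖ = aₖqₖ₋₁ + qₖ₋₂:
  k=0: a=11, p=11, q=1
  k=1: a=3, p=34, q=3
  k=2: a=1, p=45, q=4
  k=3: a=1, p=79, q=7
  k=4: a=3, p=282, q=25

282/25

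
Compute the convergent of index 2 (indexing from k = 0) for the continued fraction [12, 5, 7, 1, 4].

439/36

Using pₖ = aₖpₖ₋₁ + pₖ₋₂, qₖ = aₖqₖ₋₁ + qₖ₋₂ (with p₋₁=1, p₋₂=0, q₋₁=0, q₋₂=1):
  k=0: a=12, p=12, q=1
  k=1: a=5, p=61, q=5
  k=2: a=7, p=439, q=36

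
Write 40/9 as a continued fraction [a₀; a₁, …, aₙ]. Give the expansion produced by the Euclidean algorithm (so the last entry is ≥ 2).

[4; 2, 4]

40 = 4*9 + 4
9 = 2*4 + 1
4 = 4*1 + 0  (stop)
So 40/9 = [4; 2, 4].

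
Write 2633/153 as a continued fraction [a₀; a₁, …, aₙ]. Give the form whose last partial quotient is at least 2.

2633 = 17·153 + 32
153 = 4·32 + 25
32 = 1·25 + 7
25 = 3·7 + 4
7 = 1·4 + 3
4 = 1·3 + 1
3 = 3·1 + 0  (stop)
So 2633/153 = [17; 4, 1, 3, 1, 1, 3].

[17; 4, 1, 3, 1, 1, 3]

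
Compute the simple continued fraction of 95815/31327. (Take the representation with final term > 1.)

95815 = 3*31327 + 1834
31327 = 17*1834 + 149
1834 = 12*149 + 46
149 = 3*46 + 11
46 = 4*11 + 2
11 = 5*2 + 1
2 = 2*1 + 0  (stop)
So 95815/31327 = [3; 17, 12, 3, 4, 5, 2].

[3; 17, 12, 3, 4, 5, 2]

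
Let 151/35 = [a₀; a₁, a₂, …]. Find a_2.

5

151 = 4·35 + 11   →  a_0 = 4
35 = 3·11 + 2   →  a_1 = 3
11 = 5·2 + 1   →  a_2 = 5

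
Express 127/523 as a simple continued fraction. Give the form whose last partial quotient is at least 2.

[0; 4, 8, 2, 7]

127 = 0·523 + 127
523 = 4·127 + 15
127 = 8·15 + 7
15 = 2·7 + 1
7 = 7·1 + 0  (stop)
So 127/523 = [0; 4, 8, 2, 7].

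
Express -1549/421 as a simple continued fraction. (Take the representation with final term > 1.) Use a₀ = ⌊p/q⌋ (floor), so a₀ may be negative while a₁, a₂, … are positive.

[-4; 3, 8, 2, 3, 2]

-1549 = -4*421 + 135
421 = 3*135 + 16
135 = 8*16 + 7
16 = 2*7 + 2
7 = 3*2 + 1
2 = 2*1 + 0  (stop)
So -1549/421 = [-4; 3, 8, 2, 3, 2].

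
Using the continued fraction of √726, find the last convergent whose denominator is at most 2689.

√726 = [26; 1, 16, 1, 52, …] (period length 4).
Convergents:
  p_0/q_0 = 26/1
  p_1/q_1 = 27/1
  p_2/q_2 = 458/17
  p_3/q_3 = 485/18
  p_4/q_4 = 25678/953
  p_5/q_5 = 26163/971
  p_6/q_6 = 444286/16489
q_5 = 971 ≤ 2689 < 16489 = q_6, so the answer is 26163/971.

26163/971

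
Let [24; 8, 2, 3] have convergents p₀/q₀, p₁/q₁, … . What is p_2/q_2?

410/17

Using pₖ = aₖpₖ₋₁ + pₖ₋₂, qₖ = aₖqₖ₋₁ + qₖ₋₂ (with p₋₁=1, p₋₂=0, q₋₁=0, q₋₂=1):
  k=0: a=24, p=24, q=1
  k=1: a=8, p=193, q=8
  k=2: a=2, p=410, q=17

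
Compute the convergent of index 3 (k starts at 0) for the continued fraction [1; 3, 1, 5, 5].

29/23

Using pₖ = aₖpₖ₋₁ + pₖ₋₂, qₖ = aₖqₖ₋₁ + qₖ₋₂ (with p₋₁=1, p₋₂=0, q₋₁=0, q₋₂=1):
  k=0: a=1, p=1, q=1
  k=1: a=3, p=4, q=3
  k=2: a=1, p=5, q=4
  k=3: a=5, p=29, q=23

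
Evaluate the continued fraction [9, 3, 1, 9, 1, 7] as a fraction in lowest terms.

Using pₖ = aₖpₖ₋₁ + pₖ₋₂ and qₖ = aₖqₖ₋₁ + qₖ₋₂:
  k=0: a=9, p=9, q=1
  k=1: a=3, p=28, q=3
  k=2: a=1, p=37, q=4
  k=3: a=9, p=361, q=39
  k=4: a=1, p=398, q=43
  k=5: a=7, p=3147, q=340

3147/340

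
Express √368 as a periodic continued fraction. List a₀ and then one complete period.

a₀ = ⌊√368⌋ = 19.
With m₀=0, d₀=1 and mₖ₊₁ = dₖaₖ − mₖ, dₖ₊₁ = (n − mₖ₊₁²)/dₖ, aₖ₊₁ = ⌊(a₀+mₖ₊₁)/dₖ₊₁⌋:
  k=1: m=19, d=7, a=5
  k=2: m=16, d=16, a=2
  k=3: m=16, d=7, a=5
  k=4: m=19, d=1, a=38
d=1 and a=2a₀=38 at k=4, so the next step gives (m, d) = (19, 7) again — its k=1 value — and the period has length 4.

[19; 5, 2, 5, 38]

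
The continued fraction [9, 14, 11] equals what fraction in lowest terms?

1406/155

Using pₖ = aₖpₖ₋₁ + pₖ₋₂ and qₖ = aₖqₖ₋₁ + qₖ₋₂:
  k=0: a=9, p=9, q=1
  k=1: a=14, p=127, q=14
  k=2: a=11, p=1406, q=155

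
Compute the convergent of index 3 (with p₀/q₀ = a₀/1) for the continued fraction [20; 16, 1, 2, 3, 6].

1003/50

Using pₖ = aₖpₖ₋₁ + pₖ₋₂, qₖ = aₖqₖ₋₁ + qₖ₋₂ (with p₋₁=1, p₋₂=0, q₋₁=0, q₋₂=1):
  k=0: a=20, p=20, q=1
  k=1: a=16, p=321, q=16
  k=2: a=1, p=341, q=17
  k=3: a=2, p=1003, q=50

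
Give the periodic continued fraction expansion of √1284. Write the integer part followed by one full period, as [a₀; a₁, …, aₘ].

a₀ = ⌊√1284⌋ = 35.
With m₀=0, d₀=1 and mₖ₊₁ = dₖaₖ − mₖ, dₖ₊₁ = (n − mₖ₊₁²)/dₖ, aₖ₊₁ = ⌊(a₀+mₖ₊₁)/dₖ₊₁⌋:
  k=1: m=35, d=59, a=1
  k=2: m=24, d=12, a=4
  k=3: m=24, d=59, a=1
  k=4: m=35, d=1, a=70
d=1 and a=2a₀=70 at k=4, so the next step gives (m, d) = (35, 59) again — its k=1 value — and the period has length 4.

[35; 1, 4, 1, 70]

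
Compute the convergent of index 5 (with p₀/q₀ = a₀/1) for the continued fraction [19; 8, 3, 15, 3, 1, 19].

29770/1557

Using pₖ = aₖpₖ₋₁ + pₖ₋₂, qₖ = aₖqₖ₋₁ + qₖ₋₂ (with p₋₁=1, p₋₂=0, q₋₁=0, q₋₂=1):
  k=0: a=19, p=19, q=1
  k=1: a=8, p=153, q=8
  k=2: a=3, p=478, q=25
  k=3: a=15, p=7323, q=383
  k=4: a=3, p=22447, q=1174
  k=5: a=1, p=29770, q=1557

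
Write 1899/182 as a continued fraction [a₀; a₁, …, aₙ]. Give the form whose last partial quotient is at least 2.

[10; 2, 3, 3, 2, 3]

1899 = 10·182 + 79
182 = 2·79 + 24
79 = 3·24 + 7
24 = 3·7 + 3
7 = 2·3 + 1
3 = 3·1 + 0  (stop)
So 1899/182 = [10; 2, 3, 3, 2, 3].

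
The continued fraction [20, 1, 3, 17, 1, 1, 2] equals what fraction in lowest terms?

7409/357

Using pₖ = aₖpₖ₋₁ + pₖ₋₂ and qₖ = aₖqₖ₋₁ + qₖ₋₂:
  k=0: a=20, p=20, q=1
  k=1: a=1, p=21, q=1
  k=2: a=3, p=83, q=4
  k=3: a=17, p=1432, q=69
  k=4: a=1, p=1515, q=73
  k=5: a=1, p=2947, q=142
  k=6: a=2, p=7409, q=357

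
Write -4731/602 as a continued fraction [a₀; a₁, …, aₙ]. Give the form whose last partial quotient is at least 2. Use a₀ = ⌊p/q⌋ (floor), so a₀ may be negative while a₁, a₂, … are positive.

[-8; 7, 12, 7]

-4731 = -8×602 + 85
602 = 7×85 + 7
85 = 12×7 + 1
7 = 7×1 + 0  (stop)
So -4731/602 = [-8; 7, 12, 7].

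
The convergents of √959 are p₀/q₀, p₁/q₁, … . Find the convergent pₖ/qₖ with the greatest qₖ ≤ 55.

√959 = [30; 1, 29, 1, 60, …] (period length 4).
Convergents:
  p_0/q_0 = 30/1
  p_1/q_1 = 31/1
  p_2/q_2 = 929/30
  p_3/q_3 = 960/31
  p_4/q_4 = 58529/1890
q_3 = 31 ≤ 55 < 1890 = q_4, so the answer is 960/31.

960/31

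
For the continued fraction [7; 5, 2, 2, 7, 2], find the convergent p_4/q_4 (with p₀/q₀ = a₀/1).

Using pₖ = aₖpₖ₋₁ + pₖ₋₂, qₖ = aₖqₖ₋₁ + qₖ₋₂ (with p₋₁=1, p₋₂=0, q₋₁=0, q₋₂=1):
  k=0: a=7, p=7, q=1
  k=1: a=5, p=36, q=5
  k=2: a=2, p=79, q=11
  k=3: a=2, p=194, q=27
  k=4: a=7, p=1437, q=200

1437/200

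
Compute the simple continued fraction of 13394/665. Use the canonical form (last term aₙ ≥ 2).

[20; 7, 13, 2, 3]

13394 = 20*665 + 94
665 = 7*94 + 7
94 = 13*7 + 3
7 = 2*3 + 1
3 = 3*1 + 0  (stop)
So 13394/665 = [20; 7, 13, 2, 3].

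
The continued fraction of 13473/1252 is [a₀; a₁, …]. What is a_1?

1

13473 = 10·1252 + 953   →  a_0 = 10
1252 = 1·953 + 299   →  a_1 = 1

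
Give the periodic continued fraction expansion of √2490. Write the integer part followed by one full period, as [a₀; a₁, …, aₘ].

a₀ = ⌊√2490⌋ = 49.
With m₀=0, d₀=1 and mₖ₊₁ = dₖaₖ − mₖ, dₖ₊₁ = (n − mₖ₊₁²)/dₖ, aₖ₊₁ = ⌊(a₀+mₖ₊₁)/dₖ₊₁⌋:
  k=1: m=49, d=89, a=1
  k=2: m=40, d=10, a=8
  k=3: m=40, d=89, a=1
  k=4: m=49, d=1, a=98
d=1 and a=2a₀=98 at k=4, so the next step gives (m, d) = (49, 89) again — its k=1 value — and the period has length 4.

[49; 1, 8, 1, 98]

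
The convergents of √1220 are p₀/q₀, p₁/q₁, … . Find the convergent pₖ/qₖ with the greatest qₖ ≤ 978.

33706/965

√1220 = [34; 1, 12, 1, 68, …] (period length 4).
Convergents:
  p_0/q_0 = 34/1
  p_1/q_1 = 35/1
  p_2/q_2 = 454/13
  p_3/q_3 = 489/14
  p_4/q_4 = 33706/965
  p_5/q_5 = 34195/979
q_4 = 965 ≤ 978 < 979 = q_5, so the answer is 33706/965.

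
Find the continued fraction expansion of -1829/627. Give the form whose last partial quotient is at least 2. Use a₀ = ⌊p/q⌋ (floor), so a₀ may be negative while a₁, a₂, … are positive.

[-3; 12, 17, 3]

-1829 = -3×627 + 52
627 = 12×52 + 3
52 = 17×3 + 1
3 = 3×1 + 0  (stop)
So -1829/627 = [-3; 12, 17, 3].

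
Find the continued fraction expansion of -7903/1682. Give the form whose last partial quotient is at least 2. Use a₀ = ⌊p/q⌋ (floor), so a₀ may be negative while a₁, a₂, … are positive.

-7903 = -5*1682 + 507
1682 = 3*507 + 161
507 = 3*161 + 24
161 = 6*24 + 17
24 = 1*17 + 7
17 = 2*7 + 3
7 = 2*3 + 1
3 = 3*1 + 0  (stop)
So -7903/1682 = [-5; 3, 3, 6, 1, 2, 2, 3].

[-5; 3, 3, 6, 1, 2, 2, 3]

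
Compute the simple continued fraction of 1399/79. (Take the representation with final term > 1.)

1399 = 17·79 + 56
79 = 1·56 + 23
56 = 2·23 + 10
23 = 2·10 + 3
10 = 3·3 + 1
3 = 3·1 + 0  (stop)
So 1399/79 = [17; 1, 2, 2, 3, 3].

[17; 1, 2, 2, 3, 3]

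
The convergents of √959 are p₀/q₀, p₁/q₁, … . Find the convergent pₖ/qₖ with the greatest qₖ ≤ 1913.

√959 = [30; 1, 29, 1, 60, …] (period length 4).
Convergents:
  p_0/q_0 = 30/1
  p_1/q_1 = 31/1
  p_2/q_2 = 929/30
  p_3/q_3 = 960/31
  p_4/q_4 = 58529/1890
  p_5/q_5 = 59489/1921
q_4 = 1890 ≤ 1913 < 1921 = q_5, so the answer is 58529/1890.

58529/1890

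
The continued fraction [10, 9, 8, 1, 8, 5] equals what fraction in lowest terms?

Using pₖ = aₖpₖ₋₁ + pₖ₋₂ and qₖ = aₖqₖ₋₁ + qₖ₋₂:
  k=0: a=10, p=10, q=1
  k=1: a=9, p=91, q=9
  k=2: a=8, p=738, q=73
  k=3: a=1, p=829, q=82
  k=4: a=8, p=7370, q=729
  k=5: a=5, p=37679, q=3727

37679/3727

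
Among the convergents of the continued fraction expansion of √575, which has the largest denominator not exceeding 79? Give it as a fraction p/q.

1151/48

√575 = [23; 1, 46, …] (period length 2).
Convergents:
  p_0/q_0 = 23/1
  p_1/q_1 = 24/1
  p_2/q_2 = 1127/47
  p_3/q_3 = 1151/48
  p_4/q_4 = 54073/2255
q_3 = 48 ≤ 79 < 2255 = q_4, so the answer is 1151/48.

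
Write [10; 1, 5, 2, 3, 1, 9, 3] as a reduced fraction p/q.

19076/1759

Using pₖ = aₖpₖ₋₁ + pₖ₋₂ and qₖ = aₖqₖ₋₁ + qₖ₋₂:
  k=0: a=10, p=10, q=1
  k=1: a=1, p=11, q=1
  k=2: a=5, p=65, q=6
  k=3: a=2, p=141, q=13
  k=4: a=3, p=488, q=45
  k=5: a=1, p=629, q=58
  k=6: a=9, p=6149, q=567
  k=7: a=3, p=19076, q=1759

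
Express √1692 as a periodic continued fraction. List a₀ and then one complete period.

[41; 7, 2, 7, 82]

a₀ = ⌊√1692⌋ = 41.
With m₀=0, d₀=1 and mₖ₊₁ = dₖaₖ − mₖ, dₖ₊₁ = (n − mₖ₊₁²)/dₖ, aₖ₊₁ = ⌊(a₀+mₖ₊₁)/dₖ₊₁⌋:
  k=1: m=41, d=11, a=7
  k=2: m=36, d=36, a=2
  k=3: m=36, d=11, a=7
  k=4: m=41, d=1, a=82
d=1 and a=2a₀=82 at k=4, so the next step gives (m, d) = (41, 11) again — its k=1 value — and the period has length 4.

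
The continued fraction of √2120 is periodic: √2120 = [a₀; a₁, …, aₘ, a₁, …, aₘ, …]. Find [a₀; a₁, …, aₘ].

[46; 23, 92]

a₀ = ⌊√2120⌋ = 46.
With m₀=0, d₀=1 and mₖ₊₁ = dₖaₖ − mₖ, dₖ₊₁ = (n − mₖ₊₁²)/dₖ, aₖ₊₁ = ⌊(a₀+mₖ₊₁)/dₖ₊₁⌋:
  k=1: m=46, d=4, a=23
  k=2: m=46, d=1, a=92
d=1 and a=2a₀=92 at k=2, so the next step gives (m, d) = (46, 4) again — its k=1 value — and the period has length 2.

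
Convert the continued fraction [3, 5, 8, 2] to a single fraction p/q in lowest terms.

Fold from the inside: start with 2/1.
  8 + 1/2 = 17/2
  5 + 2/17 = 87/17
  3 + 17/87 = 278/87

278/87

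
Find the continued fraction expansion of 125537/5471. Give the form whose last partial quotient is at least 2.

125537 = 22·5471 + 5175
5471 = 1·5175 + 296
5175 = 17·296 + 143
296 = 2·143 + 10
143 = 14·10 + 3
10 = 3·3 + 1
3 = 3·1 + 0  (stop)
So 125537/5471 = [22; 1, 17, 2, 14, 3, 3].

[22; 1, 17, 2, 14, 3, 3]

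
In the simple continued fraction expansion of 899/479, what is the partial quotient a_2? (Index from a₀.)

899 = 1·479 + 420   →  a_0 = 1
479 = 1·420 + 59   →  a_1 = 1
420 = 7·59 + 7   →  a_2 = 7

7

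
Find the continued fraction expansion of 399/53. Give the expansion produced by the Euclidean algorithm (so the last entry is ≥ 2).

[7; 1, 1, 8, 3]

399 = 7*53 + 28
53 = 1*28 + 25
28 = 1*25 + 3
25 = 8*3 + 1
3 = 3*1 + 0  (stop)
So 399/53 = [7; 1, 1, 8, 3].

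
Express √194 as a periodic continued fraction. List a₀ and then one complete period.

[13; 1, 12, 1, 26]

a₀ = ⌊√194⌋ = 13.
With m₀=0, d₀=1 and mₖ₊₁ = dₖaₖ − mₖ, dₖ₊₁ = (n − mₖ₊₁²)/dₖ, aₖ₊₁ = ⌊(a₀+mₖ₊₁)/dₖ₊₁⌋:
  k=1: m=13, d=25, a=1
  k=2: m=12, d=2, a=12
  k=3: m=12, d=25, a=1
  k=4: m=13, d=1, a=26
d=1 and a=2a₀=26 at k=4, so the next step gives (m, d) = (13, 25) again — its k=1 value — and the period has length 4.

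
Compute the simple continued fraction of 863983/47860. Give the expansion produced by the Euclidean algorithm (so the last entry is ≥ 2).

863983 = 18·47860 + 2503
47860 = 19·2503 + 303
2503 = 8·303 + 79
303 = 3·79 + 66
79 = 1·66 + 13
66 = 5·13 + 1
13 = 13·1 + 0  (stop)
So 863983/47860 = [18; 19, 8, 3, 1, 5, 13].

[18; 19, 8, 3, 1, 5, 13]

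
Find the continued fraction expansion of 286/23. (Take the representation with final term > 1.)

[12; 2, 3, 3]

286 = 12·23 + 10
23 = 2·10 + 3
10 = 3·3 + 1
3 = 3·1 + 0  (stop)
So 286/23 = [12; 2, 3, 3].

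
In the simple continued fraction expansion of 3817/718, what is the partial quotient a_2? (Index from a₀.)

3817 = 5·718 + 227   →  a_0 = 5
718 = 3·227 + 37   →  a_1 = 3
227 = 6·37 + 5   →  a_2 = 6

6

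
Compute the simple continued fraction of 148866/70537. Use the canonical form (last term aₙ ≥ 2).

[2; 9, 19, 19, 2, 10]

148866 = 2*70537 + 7792
70537 = 9*7792 + 409
7792 = 19*409 + 21
409 = 19*21 + 10
21 = 2*10 + 1
10 = 10*1 + 0  (stop)
So 148866/70537 = [2; 9, 19, 19, 2, 10].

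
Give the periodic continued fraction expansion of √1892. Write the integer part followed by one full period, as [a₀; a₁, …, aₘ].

[43; 2, 86]

a₀ = ⌊√1892⌋ = 43.
With m₀=0, d₀=1 and mₖ₊₁ = dₖaₖ − mₖ, dₖ₊₁ = (n − mₖ₊₁²)/dₖ, aₖ₊₁ = ⌊(a₀+mₖ₊₁)/dₖ₊₁⌋:
  k=1: m=43, d=43, a=2
  k=2: m=43, d=1, a=86
d=1 and a=2a₀=86 at k=2, so the next step gives (m, d) = (43, 43) again — its k=1 value — and the period has length 2.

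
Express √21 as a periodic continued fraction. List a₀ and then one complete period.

a₀ = ⌊√21⌋ = 4.

[4; 1, 1, 2, 1, 1, 8]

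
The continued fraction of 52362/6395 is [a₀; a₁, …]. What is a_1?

52362 = 8·6395 + 1202   →  a_0 = 8
6395 = 5·1202 + 385   →  a_1 = 5

5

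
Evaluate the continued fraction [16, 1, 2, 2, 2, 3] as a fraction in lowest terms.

969/58

Fold from the inside: start with 3/1.
  2 + 1/3 = 7/3
  2 + 3/7 = 17/7
  2 + 7/17 = 41/17
  1 + 17/41 = 58/41
  16 + 41/58 = 969/58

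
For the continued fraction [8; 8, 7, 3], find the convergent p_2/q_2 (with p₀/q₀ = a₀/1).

Using pₖ = aₖpₖ₋₁ + pₖ₋₂, qₖ = aₖqₖ₋₁ + qₖ₋₂ (with p₋₁=1, p₋₂=0, q₋₁=0, q₋₂=1):
  k=0: a=8, p=8, q=1
  k=1: a=8, p=65, q=8
  k=2: a=7, p=463, q=57

463/57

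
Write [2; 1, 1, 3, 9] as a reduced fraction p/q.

Using pₖ = aₖpₖ₋₁ + pₖ₋₂ and qₖ = aₖqₖ₋₁ + qₖ₋₂:
  k=0: a=2, p=2, q=1
  k=1: a=1, p=3, q=1
  k=2: a=1, p=5, q=2
  k=3: a=3, p=18, q=7
  k=4: a=9, p=167, q=65

167/65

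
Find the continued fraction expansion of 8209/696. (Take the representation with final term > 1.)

[11; 1, 3, 1, 6, 1, 1, 9]

8209 = 11*696 + 553
696 = 1*553 + 143
553 = 3*143 + 124
143 = 1*124 + 19
124 = 6*19 + 10
19 = 1*10 + 9
10 = 1*9 + 1
9 = 9*1 + 0  (stop)
So 8209/696 = [11; 1, 3, 1, 6, 1, 1, 9].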